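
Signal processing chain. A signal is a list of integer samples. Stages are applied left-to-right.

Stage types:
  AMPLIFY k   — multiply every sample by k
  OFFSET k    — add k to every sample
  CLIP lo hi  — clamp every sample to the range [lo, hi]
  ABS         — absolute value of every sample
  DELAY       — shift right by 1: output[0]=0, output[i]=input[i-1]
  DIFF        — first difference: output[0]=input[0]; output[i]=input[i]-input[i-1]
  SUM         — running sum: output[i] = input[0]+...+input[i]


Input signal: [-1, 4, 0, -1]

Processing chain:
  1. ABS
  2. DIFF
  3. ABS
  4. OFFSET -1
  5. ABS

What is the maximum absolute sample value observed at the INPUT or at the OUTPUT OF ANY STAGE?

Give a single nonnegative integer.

Answer: 4

Derivation:
Input: [-1, 4, 0, -1] (max |s|=4)
Stage 1 (ABS): |-1|=1, |4|=4, |0|=0, |-1|=1 -> [1, 4, 0, 1] (max |s|=4)
Stage 2 (DIFF): s[0]=1, 4-1=3, 0-4=-4, 1-0=1 -> [1, 3, -4, 1] (max |s|=4)
Stage 3 (ABS): |1|=1, |3|=3, |-4|=4, |1|=1 -> [1, 3, 4, 1] (max |s|=4)
Stage 4 (OFFSET -1): 1+-1=0, 3+-1=2, 4+-1=3, 1+-1=0 -> [0, 2, 3, 0] (max |s|=3)
Stage 5 (ABS): |0|=0, |2|=2, |3|=3, |0|=0 -> [0, 2, 3, 0] (max |s|=3)
Overall max amplitude: 4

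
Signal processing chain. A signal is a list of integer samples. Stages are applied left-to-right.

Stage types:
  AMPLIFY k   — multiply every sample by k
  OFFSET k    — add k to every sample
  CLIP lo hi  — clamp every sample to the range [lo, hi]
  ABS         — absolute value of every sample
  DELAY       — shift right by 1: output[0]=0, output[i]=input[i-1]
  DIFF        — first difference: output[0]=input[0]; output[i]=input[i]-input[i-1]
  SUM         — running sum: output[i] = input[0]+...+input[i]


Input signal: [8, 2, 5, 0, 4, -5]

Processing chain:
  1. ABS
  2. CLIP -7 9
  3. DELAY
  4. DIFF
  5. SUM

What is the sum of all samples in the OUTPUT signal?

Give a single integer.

Answer: 19

Derivation:
Input: [8, 2, 5, 0, 4, -5]
Stage 1 (ABS): |8|=8, |2|=2, |5|=5, |0|=0, |4|=4, |-5|=5 -> [8, 2, 5, 0, 4, 5]
Stage 2 (CLIP -7 9): clip(8,-7,9)=8, clip(2,-7,9)=2, clip(5,-7,9)=5, clip(0,-7,9)=0, clip(4,-7,9)=4, clip(5,-7,9)=5 -> [8, 2, 5, 0, 4, 5]
Stage 3 (DELAY): [0, 8, 2, 5, 0, 4] = [0, 8, 2, 5, 0, 4] -> [0, 8, 2, 5, 0, 4]
Stage 4 (DIFF): s[0]=0, 8-0=8, 2-8=-6, 5-2=3, 0-5=-5, 4-0=4 -> [0, 8, -6, 3, -5, 4]
Stage 5 (SUM): sum[0..0]=0, sum[0..1]=8, sum[0..2]=2, sum[0..3]=5, sum[0..4]=0, sum[0..5]=4 -> [0, 8, 2, 5, 0, 4]
Output sum: 19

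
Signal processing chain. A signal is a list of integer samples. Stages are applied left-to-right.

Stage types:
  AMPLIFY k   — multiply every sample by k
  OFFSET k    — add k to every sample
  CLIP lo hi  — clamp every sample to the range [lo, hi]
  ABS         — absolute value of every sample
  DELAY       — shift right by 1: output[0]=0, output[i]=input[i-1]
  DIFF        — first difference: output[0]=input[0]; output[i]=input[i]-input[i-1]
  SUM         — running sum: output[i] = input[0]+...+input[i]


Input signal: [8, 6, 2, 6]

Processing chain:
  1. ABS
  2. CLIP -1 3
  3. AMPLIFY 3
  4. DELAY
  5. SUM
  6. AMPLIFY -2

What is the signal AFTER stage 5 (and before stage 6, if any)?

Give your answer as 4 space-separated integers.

Answer: 0 9 18 24

Derivation:
Input: [8, 6, 2, 6]
Stage 1 (ABS): |8|=8, |6|=6, |2|=2, |6|=6 -> [8, 6, 2, 6]
Stage 2 (CLIP -1 3): clip(8,-1,3)=3, clip(6,-1,3)=3, clip(2,-1,3)=2, clip(6,-1,3)=3 -> [3, 3, 2, 3]
Stage 3 (AMPLIFY 3): 3*3=9, 3*3=9, 2*3=6, 3*3=9 -> [9, 9, 6, 9]
Stage 4 (DELAY): [0, 9, 9, 6] = [0, 9, 9, 6] -> [0, 9, 9, 6]
Stage 5 (SUM): sum[0..0]=0, sum[0..1]=9, sum[0..2]=18, sum[0..3]=24 -> [0, 9, 18, 24]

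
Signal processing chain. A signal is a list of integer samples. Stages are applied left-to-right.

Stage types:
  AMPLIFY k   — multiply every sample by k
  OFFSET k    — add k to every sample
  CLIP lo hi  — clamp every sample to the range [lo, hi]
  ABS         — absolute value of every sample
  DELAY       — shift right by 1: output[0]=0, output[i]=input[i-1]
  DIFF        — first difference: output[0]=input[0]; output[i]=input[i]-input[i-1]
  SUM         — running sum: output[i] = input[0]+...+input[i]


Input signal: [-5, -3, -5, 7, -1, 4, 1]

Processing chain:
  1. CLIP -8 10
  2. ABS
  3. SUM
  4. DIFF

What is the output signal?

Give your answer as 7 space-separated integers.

Input: [-5, -3, -5, 7, -1, 4, 1]
Stage 1 (CLIP -8 10): clip(-5,-8,10)=-5, clip(-3,-8,10)=-3, clip(-5,-8,10)=-5, clip(7,-8,10)=7, clip(-1,-8,10)=-1, clip(4,-8,10)=4, clip(1,-8,10)=1 -> [-5, -3, -5, 7, -1, 4, 1]
Stage 2 (ABS): |-5|=5, |-3|=3, |-5|=5, |7|=7, |-1|=1, |4|=4, |1|=1 -> [5, 3, 5, 7, 1, 4, 1]
Stage 3 (SUM): sum[0..0]=5, sum[0..1]=8, sum[0..2]=13, sum[0..3]=20, sum[0..4]=21, sum[0..5]=25, sum[0..6]=26 -> [5, 8, 13, 20, 21, 25, 26]
Stage 4 (DIFF): s[0]=5, 8-5=3, 13-8=5, 20-13=7, 21-20=1, 25-21=4, 26-25=1 -> [5, 3, 5, 7, 1, 4, 1]

Answer: 5 3 5 7 1 4 1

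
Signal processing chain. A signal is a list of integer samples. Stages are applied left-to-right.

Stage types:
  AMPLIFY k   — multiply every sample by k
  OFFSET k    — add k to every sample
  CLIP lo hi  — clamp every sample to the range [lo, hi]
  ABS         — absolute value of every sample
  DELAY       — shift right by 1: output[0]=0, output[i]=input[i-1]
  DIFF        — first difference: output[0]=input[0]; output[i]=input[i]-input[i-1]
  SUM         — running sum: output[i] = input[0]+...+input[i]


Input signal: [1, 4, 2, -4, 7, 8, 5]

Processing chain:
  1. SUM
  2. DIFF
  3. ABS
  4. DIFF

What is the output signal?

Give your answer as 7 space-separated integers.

Answer: 1 3 -2 2 3 1 -3

Derivation:
Input: [1, 4, 2, -4, 7, 8, 5]
Stage 1 (SUM): sum[0..0]=1, sum[0..1]=5, sum[0..2]=7, sum[0..3]=3, sum[0..4]=10, sum[0..5]=18, sum[0..6]=23 -> [1, 5, 7, 3, 10, 18, 23]
Stage 2 (DIFF): s[0]=1, 5-1=4, 7-5=2, 3-7=-4, 10-3=7, 18-10=8, 23-18=5 -> [1, 4, 2, -4, 7, 8, 5]
Stage 3 (ABS): |1|=1, |4|=4, |2|=2, |-4|=4, |7|=7, |8|=8, |5|=5 -> [1, 4, 2, 4, 7, 8, 5]
Stage 4 (DIFF): s[0]=1, 4-1=3, 2-4=-2, 4-2=2, 7-4=3, 8-7=1, 5-8=-3 -> [1, 3, -2, 2, 3, 1, -3]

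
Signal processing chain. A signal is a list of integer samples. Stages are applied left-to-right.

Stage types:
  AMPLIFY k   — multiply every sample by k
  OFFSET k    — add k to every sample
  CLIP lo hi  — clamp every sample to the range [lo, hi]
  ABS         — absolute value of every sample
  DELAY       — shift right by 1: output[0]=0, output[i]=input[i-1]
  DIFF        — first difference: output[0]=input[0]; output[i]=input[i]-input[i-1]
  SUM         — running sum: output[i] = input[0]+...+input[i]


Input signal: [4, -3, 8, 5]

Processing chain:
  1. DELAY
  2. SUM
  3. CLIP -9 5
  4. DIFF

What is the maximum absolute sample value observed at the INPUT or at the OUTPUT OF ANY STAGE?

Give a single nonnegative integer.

Answer: 9

Derivation:
Input: [4, -3, 8, 5] (max |s|=8)
Stage 1 (DELAY): [0, 4, -3, 8] = [0, 4, -3, 8] -> [0, 4, -3, 8] (max |s|=8)
Stage 2 (SUM): sum[0..0]=0, sum[0..1]=4, sum[0..2]=1, sum[0..3]=9 -> [0, 4, 1, 9] (max |s|=9)
Stage 3 (CLIP -9 5): clip(0,-9,5)=0, clip(4,-9,5)=4, clip(1,-9,5)=1, clip(9,-9,5)=5 -> [0, 4, 1, 5] (max |s|=5)
Stage 4 (DIFF): s[0]=0, 4-0=4, 1-4=-3, 5-1=4 -> [0, 4, -3, 4] (max |s|=4)
Overall max amplitude: 9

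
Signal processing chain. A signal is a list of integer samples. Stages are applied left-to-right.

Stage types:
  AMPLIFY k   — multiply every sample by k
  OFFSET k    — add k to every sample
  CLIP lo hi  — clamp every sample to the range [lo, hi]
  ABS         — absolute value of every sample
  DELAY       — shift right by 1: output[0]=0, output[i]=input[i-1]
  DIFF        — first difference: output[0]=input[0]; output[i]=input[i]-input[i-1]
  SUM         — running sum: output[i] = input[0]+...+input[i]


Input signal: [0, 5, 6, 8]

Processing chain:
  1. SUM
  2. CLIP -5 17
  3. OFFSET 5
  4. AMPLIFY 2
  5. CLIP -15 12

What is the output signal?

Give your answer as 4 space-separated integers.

Answer: 10 12 12 12

Derivation:
Input: [0, 5, 6, 8]
Stage 1 (SUM): sum[0..0]=0, sum[0..1]=5, sum[0..2]=11, sum[0..3]=19 -> [0, 5, 11, 19]
Stage 2 (CLIP -5 17): clip(0,-5,17)=0, clip(5,-5,17)=5, clip(11,-5,17)=11, clip(19,-5,17)=17 -> [0, 5, 11, 17]
Stage 3 (OFFSET 5): 0+5=5, 5+5=10, 11+5=16, 17+5=22 -> [5, 10, 16, 22]
Stage 4 (AMPLIFY 2): 5*2=10, 10*2=20, 16*2=32, 22*2=44 -> [10, 20, 32, 44]
Stage 5 (CLIP -15 12): clip(10,-15,12)=10, clip(20,-15,12)=12, clip(32,-15,12)=12, clip(44,-15,12)=12 -> [10, 12, 12, 12]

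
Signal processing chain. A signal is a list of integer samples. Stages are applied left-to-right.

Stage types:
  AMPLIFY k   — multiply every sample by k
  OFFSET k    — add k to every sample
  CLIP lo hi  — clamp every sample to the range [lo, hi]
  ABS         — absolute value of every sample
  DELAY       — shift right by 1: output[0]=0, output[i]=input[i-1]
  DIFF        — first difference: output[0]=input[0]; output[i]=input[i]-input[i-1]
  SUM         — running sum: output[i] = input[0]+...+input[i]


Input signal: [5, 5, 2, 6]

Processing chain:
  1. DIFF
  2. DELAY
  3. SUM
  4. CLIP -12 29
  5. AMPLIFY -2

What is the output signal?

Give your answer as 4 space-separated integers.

Input: [5, 5, 2, 6]
Stage 1 (DIFF): s[0]=5, 5-5=0, 2-5=-3, 6-2=4 -> [5, 0, -3, 4]
Stage 2 (DELAY): [0, 5, 0, -3] = [0, 5, 0, -3] -> [0, 5, 0, -3]
Stage 3 (SUM): sum[0..0]=0, sum[0..1]=5, sum[0..2]=5, sum[0..3]=2 -> [0, 5, 5, 2]
Stage 4 (CLIP -12 29): clip(0,-12,29)=0, clip(5,-12,29)=5, clip(5,-12,29)=5, clip(2,-12,29)=2 -> [0, 5, 5, 2]
Stage 5 (AMPLIFY -2): 0*-2=0, 5*-2=-10, 5*-2=-10, 2*-2=-4 -> [0, -10, -10, -4]

Answer: 0 -10 -10 -4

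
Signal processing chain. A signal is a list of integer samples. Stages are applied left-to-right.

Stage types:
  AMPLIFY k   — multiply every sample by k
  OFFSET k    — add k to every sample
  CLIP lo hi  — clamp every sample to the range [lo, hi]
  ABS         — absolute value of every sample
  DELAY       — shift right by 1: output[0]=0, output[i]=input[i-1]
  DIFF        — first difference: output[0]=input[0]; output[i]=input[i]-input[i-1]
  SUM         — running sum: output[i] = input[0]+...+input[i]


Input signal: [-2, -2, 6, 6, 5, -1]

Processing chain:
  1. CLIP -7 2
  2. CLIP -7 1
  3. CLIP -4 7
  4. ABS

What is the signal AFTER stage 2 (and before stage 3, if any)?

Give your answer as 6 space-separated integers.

Input: [-2, -2, 6, 6, 5, -1]
Stage 1 (CLIP -7 2): clip(-2,-7,2)=-2, clip(-2,-7,2)=-2, clip(6,-7,2)=2, clip(6,-7,2)=2, clip(5,-7,2)=2, clip(-1,-7,2)=-1 -> [-2, -2, 2, 2, 2, -1]
Stage 2 (CLIP -7 1): clip(-2,-7,1)=-2, clip(-2,-7,1)=-2, clip(2,-7,1)=1, clip(2,-7,1)=1, clip(2,-7,1)=1, clip(-1,-7,1)=-1 -> [-2, -2, 1, 1, 1, -1]

Answer: -2 -2 1 1 1 -1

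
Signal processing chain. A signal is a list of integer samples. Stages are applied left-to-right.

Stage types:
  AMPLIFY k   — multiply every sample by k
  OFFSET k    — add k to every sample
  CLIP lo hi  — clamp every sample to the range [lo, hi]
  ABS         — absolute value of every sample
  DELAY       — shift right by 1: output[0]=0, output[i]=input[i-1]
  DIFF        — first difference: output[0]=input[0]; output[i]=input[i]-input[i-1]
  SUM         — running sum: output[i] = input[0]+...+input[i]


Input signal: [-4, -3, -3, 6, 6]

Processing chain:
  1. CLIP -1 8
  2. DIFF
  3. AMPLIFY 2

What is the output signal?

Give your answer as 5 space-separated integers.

Answer: -2 0 0 14 0

Derivation:
Input: [-4, -3, -3, 6, 6]
Stage 1 (CLIP -1 8): clip(-4,-1,8)=-1, clip(-3,-1,8)=-1, clip(-3,-1,8)=-1, clip(6,-1,8)=6, clip(6,-1,8)=6 -> [-1, -1, -1, 6, 6]
Stage 2 (DIFF): s[0]=-1, -1--1=0, -1--1=0, 6--1=7, 6-6=0 -> [-1, 0, 0, 7, 0]
Stage 3 (AMPLIFY 2): -1*2=-2, 0*2=0, 0*2=0, 7*2=14, 0*2=0 -> [-2, 0, 0, 14, 0]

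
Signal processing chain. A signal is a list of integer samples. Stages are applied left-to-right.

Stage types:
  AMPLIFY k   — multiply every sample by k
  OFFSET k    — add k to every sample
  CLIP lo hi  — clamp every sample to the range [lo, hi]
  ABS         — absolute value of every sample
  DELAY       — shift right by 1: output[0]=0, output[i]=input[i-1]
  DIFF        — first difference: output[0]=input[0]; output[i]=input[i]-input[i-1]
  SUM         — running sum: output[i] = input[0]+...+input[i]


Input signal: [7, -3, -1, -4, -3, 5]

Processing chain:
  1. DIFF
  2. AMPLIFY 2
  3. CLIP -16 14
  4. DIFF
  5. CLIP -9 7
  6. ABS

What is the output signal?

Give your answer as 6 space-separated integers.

Answer: 7 9 7 9 7 7

Derivation:
Input: [7, -3, -1, -4, -3, 5]
Stage 1 (DIFF): s[0]=7, -3-7=-10, -1--3=2, -4--1=-3, -3--4=1, 5--3=8 -> [7, -10, 2, -3, 1, 8]
Stage 2 (AMPLIFY 2): 7*2=14, -10*2=-20, 2*2=4, -3*2=-6, 1*2=2, 8*2=16 -> [14, -20, 4, -6, 2, 16]
Stage 3 (CLIP -16 14): clip(14,-16,14)=14, clip(-20,-16,14)=-16, clip(4,-16,14)=4, clip(-6,-16,14)=-6, clip(2,-16,14)=2, clip(16,-16,14)=14 -> [14, -16, 4, -6, 2, 14]
Stage 4 (DIFF): s[0]=14, -16-14=-30, 4--16=20, -6-4=-10, 2--6=8, 14-2=12 -> [14, -30, 20, -10, 8, 12]
Stage 5 (CLIP -9 7): clip(14,-9,7)=7, clip(-30,-9,7)=-9, clip(20,-9,7)=7, clip(-10,-9,7)=-9, clip(8,-9,7)=7, clip(12,-9,7)=7 -> [7, -9, 7, -9, 7, 7]
Stage 6 (ABS): |7|=7, |-9|=9, |7|=7, |-9|=9, |7|=7, |7|=7 -> [7, 9, 7, 9, 7, 7]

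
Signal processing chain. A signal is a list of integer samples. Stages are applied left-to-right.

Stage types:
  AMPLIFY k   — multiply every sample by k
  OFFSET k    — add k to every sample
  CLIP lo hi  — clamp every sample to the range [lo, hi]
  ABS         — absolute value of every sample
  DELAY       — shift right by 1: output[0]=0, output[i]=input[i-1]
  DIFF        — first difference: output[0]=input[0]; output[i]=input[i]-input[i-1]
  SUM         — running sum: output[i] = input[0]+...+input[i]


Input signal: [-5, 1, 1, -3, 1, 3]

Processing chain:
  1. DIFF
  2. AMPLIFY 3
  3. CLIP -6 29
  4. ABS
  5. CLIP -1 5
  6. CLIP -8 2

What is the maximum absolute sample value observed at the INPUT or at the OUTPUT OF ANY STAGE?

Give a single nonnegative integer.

Answer: 18

Derivation:
Input: [-5, 1, 1, -3, 1, 3] (max |s|=5)
Stage 1 (DIFF): s[0]=-5, 1--5=6, 1-1=0, -3-1=-4, 1--3=4, 3-1=2 -> [-5, 6, 0, -4, 4, 2] (max |s|=6)
Stage 2 (AMPLIFY 3): -5*3=-15, 6*3=18, 0*3=0, -4*3=-12, 4*3=12, 2*3=6 -> [-15, 18, 0, -12, 12, 6] (max |s|=18)
Stage 3 (CLIP -6 29): clip(-15,-6,29)=-6, clip(18,-6,29)=18, clip(0,-6,29)=0, clip(-12,-6,29)=-6, clip(12,-6,29)=12, clip(6,-6,29)=6 -> [-6, 18, 0, -6, 12, 6] (max |s|=18)
Stage 4 (ABS): |-6|=6, |18|=18, |0|=0, |-6|=6, |12|=12, |6|=6 -> [6, 18, 0, 6, 12, 6] (max |s|=18)
Stage 5 (CLIP -1 5): clip(6,-1,5)=5, clip(18,-1,5)=5, clip(0,-1,5)=0, clip(6,-1,5)=5, clip(12,-1,5)=5, clip(6,-1,5)=5 -> [5, 5, 0, 5, 5, 5] (max |s|=5)
Stage 6 (CLIP -8 2): clip(5,-8,2)=2, clip(5,-8,2)=2, clip(0,-8,2)=0, clip(5,-8,2)=2, clip(5,-8,2)=2, clip(5,-8,2)=2 -> [2, 2, 0, 2, 2, 2] (max |s|=2)
Overall max amplitude: 18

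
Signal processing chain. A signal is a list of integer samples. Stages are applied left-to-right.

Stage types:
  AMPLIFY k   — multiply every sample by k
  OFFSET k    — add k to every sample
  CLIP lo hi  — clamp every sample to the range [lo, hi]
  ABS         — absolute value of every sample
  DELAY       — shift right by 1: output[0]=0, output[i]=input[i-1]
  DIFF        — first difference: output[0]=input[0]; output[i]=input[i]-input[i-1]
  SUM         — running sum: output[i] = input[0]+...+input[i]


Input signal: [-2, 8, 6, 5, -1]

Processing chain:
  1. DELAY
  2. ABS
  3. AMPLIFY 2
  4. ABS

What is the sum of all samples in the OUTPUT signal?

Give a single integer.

Input: [-2, 8, 6, 5, -1]
Stage 1 (DELAY): [0, -2, 8, 6, 5] = [0, -2, 8, 6, 5] -> [0, -2, 8, 6, 5]
Stage 2 (ABS): |0|=0, |-2|=2, |8|=8, |6|=6, |5|=5 -> [0, 2, 8, 6, 5]
Stage 3 (AMPLIFY 2): 0*2=0, 2*2=4, 8*2=16, 6*2=12, 5*2=10 -> [0, 4, 16, 12, 10]
Stage 4 (ABS): |0|=0, |4|=4, |16|=16, |12|=12, |10|=10 -> [0, 4, 16, 12, 10]
Output sum: 42

Answer: 42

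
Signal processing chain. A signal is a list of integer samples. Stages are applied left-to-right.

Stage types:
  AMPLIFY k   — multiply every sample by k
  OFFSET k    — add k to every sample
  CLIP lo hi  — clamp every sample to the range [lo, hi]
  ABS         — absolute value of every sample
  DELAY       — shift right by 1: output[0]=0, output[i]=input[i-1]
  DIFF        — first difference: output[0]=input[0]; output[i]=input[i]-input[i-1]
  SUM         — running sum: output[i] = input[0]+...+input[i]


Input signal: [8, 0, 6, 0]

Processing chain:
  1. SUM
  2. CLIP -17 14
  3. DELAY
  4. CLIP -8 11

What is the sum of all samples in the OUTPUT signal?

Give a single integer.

Answer: 27

Derivation:
Input: [8, 0, 6, 0]
Stage 1 (SUM): sum[0..0]=8, sum[0..1]=8, sum[0..2]=14, sum[0..3]=14 -> [8, 8, 14, 14]
Stage 2 (CLIP -17 14): clip(8,-17,14)=8, clip(8,-17,14)=8, clip(14,-17,14)=14, clip(14,-17,14)=14 -> [8, 8, 14, 14]
Stage 3 (DELAY): [0, 8, 8, 14] = [0, 8, 8, 14] -> [0, 8, 8, 14]
Stage 4 (CLIP -8 11): clip(0,-8,11)=0, clip(8,-8,11)=8, clip(8,-8,11)=8, clip(14,-8,11)=11 -> [0, 8, 8, 11]
Output sum: 27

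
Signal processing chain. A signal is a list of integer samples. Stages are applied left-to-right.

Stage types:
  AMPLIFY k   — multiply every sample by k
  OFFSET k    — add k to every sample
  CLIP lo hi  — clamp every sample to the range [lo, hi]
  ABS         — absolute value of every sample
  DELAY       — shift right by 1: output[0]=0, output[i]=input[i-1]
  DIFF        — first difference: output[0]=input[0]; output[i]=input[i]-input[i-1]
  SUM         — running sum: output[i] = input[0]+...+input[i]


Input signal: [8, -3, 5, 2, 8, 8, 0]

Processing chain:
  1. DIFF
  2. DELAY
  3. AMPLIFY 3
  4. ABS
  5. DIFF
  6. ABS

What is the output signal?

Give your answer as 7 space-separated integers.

Answer: 0 24 9 9 15 9 18

Derivation:
Input: [8, -3, 5, 2, 8, 8, 0]
Stage 1 (DIFF): s[0]=8, -3-8=-11, 5--3=8, 2-5=-3, 8-2=6, 8-8=0, 0-8=-8 -> [8, -11, 8, -3, 6, 0, -8]
Stage 2 (DELAY): [0, 8, -11, 8, -3, 6, 0] = [0, 8, -11, 8, -3, 6, 0] -> [0, 8, -11, 8, -3, 6, 0]
Stage 3 (AMPLIFY 3): 0*3=0, 8*3=24, -11*3=-33, 8*3=24, -3*3=-9, 6*3=18, 0*3=0 -> [0, 24, -33, 24, -9, 18, 0]
Stage 4 (ABS): |0|=0, |24|=24, |-33|=33, |24|=24, |-9|=9, |18|=18, |0|=0 -> [0, 24, 33, 24, 9, 18, 0]
Stage 5 (DIFF): s[0]=0, 24-0=24, 33-24=9, 24-33=-9, 9-24=-15, 18-9=9, 0-18=-18 -> [0, 24, 9, -9, -15, 9, -18]
Stage 6 (ABS): |0|=0, |24|=24, |9|=9, |-9|=9, |-15|=15, |9|=9, |-18|=18 -> [0, 24, 9, 9, 15, 9, 18]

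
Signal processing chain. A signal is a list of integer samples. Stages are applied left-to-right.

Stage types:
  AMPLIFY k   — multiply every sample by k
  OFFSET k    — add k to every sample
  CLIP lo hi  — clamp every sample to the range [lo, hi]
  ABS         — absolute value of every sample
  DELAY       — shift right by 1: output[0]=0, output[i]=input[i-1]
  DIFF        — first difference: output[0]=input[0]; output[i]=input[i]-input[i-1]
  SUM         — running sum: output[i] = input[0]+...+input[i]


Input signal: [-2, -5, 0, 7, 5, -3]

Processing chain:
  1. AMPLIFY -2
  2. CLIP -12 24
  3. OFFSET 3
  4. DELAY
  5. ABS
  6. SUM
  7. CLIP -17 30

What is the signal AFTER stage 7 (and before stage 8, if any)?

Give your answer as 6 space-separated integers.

Answer: 0 7 20 23 30 30

Derivation:
Input: [-2, -5, 0, 7, 5, -3]
Stage 1 (AMPLIFY -2): -2*-2=4, -5*-2=10, 0*-2=0, 7*-2=-14, 5*-2=-10, -3*-2=6 -> [4, 10, 0, -14, -10, 6]
Stage 2 (CLIP -12 24): clip(4,-12,24)=4, clip(10,-12,24)=10, clip(0,-12,24)=0, clip(-14,-12,24)=-12, clip(-10,-12,24)=-10, clip(6,-12,24)=6 -> [4, 10, 0, -12, -10, 6]
Stage 3 (OFFSET 3): 4+3=7, 10+3=13, 0+3=3, -12+3=-9, -10+3=-7, 6+3=9 -> [7, 13, 3, -9, -7, 9]
Stage 4 (DELAY): [0, 7, 13, 3, -9, -7] = [0, 7, 13, 3, -9, -7] -> [0, 7, 13, 3, -9, -7]
Stage 5 (ABS): |0|=0, |7|=7, |13|=13, |3|=3, |-9|=9, |-7|=7 -> [0, 7, 13, 3, 9, 7]
Stage 6 (SUM): sum[0..0]=0, sum[0..1]=7, sum[0..2]=20, sum[0..3]=23, sum[0..4]=32, sum[0..5]=39 -> [0, 7, 20, 23, 32, 39]
Stage 7 (CLIP -17 30): clip(0,-17,30)=0, clip(7,-17,30)=7, clip(20,-17,30)=20, clip(23,-17,30)=23, clip(32,-17,30)=30, clip(39,-17,30)=30 -> [0, 7, 20, 23, 30, 30]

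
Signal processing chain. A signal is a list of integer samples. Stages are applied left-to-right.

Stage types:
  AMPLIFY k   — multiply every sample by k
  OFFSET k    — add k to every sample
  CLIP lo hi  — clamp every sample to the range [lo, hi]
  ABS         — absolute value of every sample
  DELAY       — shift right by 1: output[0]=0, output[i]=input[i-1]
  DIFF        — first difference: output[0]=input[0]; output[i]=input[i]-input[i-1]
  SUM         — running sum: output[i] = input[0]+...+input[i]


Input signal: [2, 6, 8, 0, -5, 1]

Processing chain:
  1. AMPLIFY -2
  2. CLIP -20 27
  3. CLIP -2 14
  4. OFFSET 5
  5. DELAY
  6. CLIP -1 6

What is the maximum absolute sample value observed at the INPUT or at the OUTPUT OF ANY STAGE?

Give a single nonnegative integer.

Input: [2, 6, 8, 0, -5, 1] (max |s|=8)
Stage 1 (AMPLIFY -2): 2*-2=-4, 6*-2=-12, 8*-2=-16, 0*-2=0, -5*-2=10, 1*-2=-2 -> [-4, -12, -16, 0, 10, -2] (max |s|=16)
Stage 2 (CLIP -20 27): clip(-4,-20,27)=-4, clip(-12,-20,27)=-12, clip(-16,-20,27)=-16, clip(0,-20,27)=0, clip(10,-20,27)=10, clip(-2,-20,27)=-2 -> [-4, -12, -16, 0, 10, -2] (max |s|=16)
Stage 3 (CLIP -2 14): clip(-4,-2,14)=-2, clip(-12,-2,14)=-2, clip(-16,-2,14)=-2, clip(0,-2,14)=0, clip(10,-2,14)=10, clip(-2,-2,14)=-2 -> [-2, -2, -2, 0, 10, -2] (max |s|=10)
Stage 4 (OFFSET 5): -2+5=3, -2+5=3, -2+5=3, 0+5=5, 10+5=15, -2+5=3 -> [3, 3, 3, 5, 15, 3] (max |s|=15)
Stage 5 (DELAY): [0, 3, 3, 3, 5, 15] = [0, 3, 3, 3, 5, 15] -> [0, 3, 3, 3, 5, 15] (max |s|=15)
Stage 6 (CLIP -1 6): clip(0,-1,6)=0, clip(3,-1,6)=3, clip(3,-1,6)=3, clip(3,-1,6)=3, clip(5,-1,6)=5, clip(15,-1,6)=6 -> [0, 3, 3, 3, 5, 6] (max |s|=6)
Overall max amplitude: 16

Answer: 16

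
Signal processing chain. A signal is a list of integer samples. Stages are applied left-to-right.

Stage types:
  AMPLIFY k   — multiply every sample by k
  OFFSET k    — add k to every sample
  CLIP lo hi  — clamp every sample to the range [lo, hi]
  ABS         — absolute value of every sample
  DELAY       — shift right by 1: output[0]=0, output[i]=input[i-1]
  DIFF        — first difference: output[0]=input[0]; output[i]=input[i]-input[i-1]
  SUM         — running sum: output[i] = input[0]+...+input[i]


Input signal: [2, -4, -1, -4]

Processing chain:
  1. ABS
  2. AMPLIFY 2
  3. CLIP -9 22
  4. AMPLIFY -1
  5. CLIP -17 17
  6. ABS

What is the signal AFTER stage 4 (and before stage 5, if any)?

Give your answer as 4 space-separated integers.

Input: [2, -4, -1, -4]
Stage 1 (ABS): |2|=2, |-4|=4, |-1|=1, |-4|=4 -> [2, 4, 1, 4]
Stage 2 (AMPLIFY 2): 2*2=4, 4*2=8, 1*2=2, 4*2=8 -> [4, 8, 2, 8]
Stage 3 (CLIP -9 22): clip(4,-9,22)=4, clip(8,-9,22)=8, clip(2,-9,22)=2, clip(8,-9,22)=8 -> [4, 8, 2, 8]
Stage 4 (AMPLIFY -1): 4*-1=-4, 8*-1=-8, 2*-1=-2, 8*-1=-8 -> [-4, -8, -2, -8]

Answer: -4 -8 -2 -8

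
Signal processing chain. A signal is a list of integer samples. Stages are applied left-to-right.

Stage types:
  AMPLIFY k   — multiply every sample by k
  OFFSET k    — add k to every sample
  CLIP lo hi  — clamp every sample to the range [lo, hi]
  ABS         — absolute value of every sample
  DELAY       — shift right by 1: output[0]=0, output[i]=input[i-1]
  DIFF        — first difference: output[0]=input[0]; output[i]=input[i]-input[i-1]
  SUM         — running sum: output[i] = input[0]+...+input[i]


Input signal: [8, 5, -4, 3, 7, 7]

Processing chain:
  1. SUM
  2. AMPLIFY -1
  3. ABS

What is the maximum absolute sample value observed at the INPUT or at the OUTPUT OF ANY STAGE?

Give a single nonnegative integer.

Answer: 26

Derivation:
Input: [8, 5, -4, 3, 7, 7] (max |s|=8)
Stage 1 (SUM): sum[0..0]=8, sum[0..1]=13, sum[0..2]=9, sum[0..3]=12, sum[0..4]=19, sum[0..5]=26 -> [8, 13, 9, 12, 19, 26] (max |s|=26)
Stage 2 (AMPLIFY -1): 8*-1=-8, 13*-1=-13, 9*-1=-9, 12*-1=-12, 19*-1=-19, 26*-1=-26 -> [-8, -13, -9, -12, -19, -26] (max |s|=26)
Stage 3 (ABS): |-8|=8, |-13|=13, |-9|=9, |-12|=12, |-19|=19, |-26|=26 -> [8, 13, 9, 12, 19, 26] (max |s|=26)
Overall max amplitude: 26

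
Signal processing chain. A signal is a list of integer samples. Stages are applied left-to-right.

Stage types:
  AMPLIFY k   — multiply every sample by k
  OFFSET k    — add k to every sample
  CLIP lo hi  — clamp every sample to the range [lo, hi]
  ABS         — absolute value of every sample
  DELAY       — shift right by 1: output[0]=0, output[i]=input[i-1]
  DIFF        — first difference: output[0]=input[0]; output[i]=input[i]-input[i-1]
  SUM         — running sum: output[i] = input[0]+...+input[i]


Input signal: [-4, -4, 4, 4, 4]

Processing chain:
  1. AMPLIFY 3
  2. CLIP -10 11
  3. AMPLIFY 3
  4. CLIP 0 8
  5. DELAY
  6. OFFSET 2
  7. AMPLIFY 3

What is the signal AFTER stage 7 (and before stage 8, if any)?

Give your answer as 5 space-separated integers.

Input: [-4, -4, 4, 4, 4]
Stage 1 (AMPLIFY 3): -4*3=-12, -4*3=-12, 4*3=12, 4*3=12, 4*3=12 -> [-12, -12, 12, 12, 12]
Stage 2 (CLIP -10 11): clip(-12,-10,11)=-10, clip(-12,-10,11)=-10, clip(12,-10,11)=11, clip(12,-10,11)=11, clip(12,-10,11)=11 -> [-10, -10, 11, 11, 11]
Stage 3 (AMPLIFY 3): -10*3=-30, -10*3=-30, 11*3=33, 11*3=33, 11*3=33 -> [-30, -30, 33, 33, 33]
Stage 4 (CLIP 0 8): clip(-30,0,8)=0, clip(-30,0,8)=0, clip(33,0,8)=8, clip(33,0,8)=8, clip(33,0,8)=8 -> [0, 0, 8, 8, 8]
Stage 5 (DELAY): [0, 0, 0, 8, 8] = [0, 0, 0, 8, 8] -> [0, 0, 0, 8, 8]
Stage 6 (OFFSET 2): 0+2=2, 0+2=2, 0+2=2, 8+2=10, 8+2=10 -> [2, 2, 2, 10, 10]
Stage 7 (AMPLIFY 3): 2*3=6, 2*3=6, 2*3=6, 10*3=30, 10*3=30 -> [6, 6, 6, 30, 30]

Answer: 6 6 6 30 30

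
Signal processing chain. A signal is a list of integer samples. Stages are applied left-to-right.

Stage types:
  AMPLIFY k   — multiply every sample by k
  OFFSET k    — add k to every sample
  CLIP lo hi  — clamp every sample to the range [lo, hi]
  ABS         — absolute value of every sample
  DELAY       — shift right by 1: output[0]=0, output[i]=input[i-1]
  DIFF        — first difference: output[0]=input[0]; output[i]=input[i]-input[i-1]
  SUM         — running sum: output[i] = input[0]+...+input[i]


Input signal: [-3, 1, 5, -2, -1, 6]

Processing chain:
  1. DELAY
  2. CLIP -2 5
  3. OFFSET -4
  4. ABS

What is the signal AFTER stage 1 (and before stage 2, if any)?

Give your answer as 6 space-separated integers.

Answer: 0 -3 1 5 -2 -1

Derivation:
Input: [-3, 1, 5, -2, -1, 6]
Stage 1 (DELAY): [0, -3, 1, 5, -2, -1] = [0, -3, 1, 5, -2, -1] -> [0, -3, 1, 5, -2, -1]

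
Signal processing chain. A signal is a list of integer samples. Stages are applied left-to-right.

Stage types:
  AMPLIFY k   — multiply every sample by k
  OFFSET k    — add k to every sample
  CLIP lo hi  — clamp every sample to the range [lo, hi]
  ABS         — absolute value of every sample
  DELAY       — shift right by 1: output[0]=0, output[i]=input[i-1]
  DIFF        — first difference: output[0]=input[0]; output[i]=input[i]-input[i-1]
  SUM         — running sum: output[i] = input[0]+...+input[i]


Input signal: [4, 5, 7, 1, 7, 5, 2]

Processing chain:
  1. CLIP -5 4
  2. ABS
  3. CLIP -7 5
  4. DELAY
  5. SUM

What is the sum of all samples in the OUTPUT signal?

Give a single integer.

Answer: 75

Derivation:
Input: [4, 5, 7, 1, 7, 5, 2]
Stage 1 (CLIP -5 4): clip(4,-5,4)=4, clip(5,-5,4)=4, clip(7,-5,4)=4, clip(1,-5,4)=1, clip(7,-5,4)=4, clip(5,-5,4)=4, clip(2,-5,4)=2 -> [4, 4, 4, 1, 4, 4, 2]
Stage 2 (ABS): |4|=4, |4|=4, |4|=4, |1|=1, |4|=4, |4|=4, |2|=2 -> [4, 4, 4, 1, 4, 4, 2]
Stage 3 (CLIP -7 5): clip(4,-7,5)=4, clip(4,-7,5)=4, clip(4,-7,5)=4, clip(1,-7,5)=1, clip(4,-7,5)=4, clip(4,-7,5)=4, clip(2,-7,5)=2 -> [4, 4, 4, 1, 4, 4, 2]
Stage 4 (DELAY): [0, 4, 4, 4, 1, 4, 4] = [0, 4, 4, 4, 1, 4, 4] -> [0, 4, 4, 4, 1, 4, 4]
Stage 5 (SUM): sum[0..0]=0, sum[0..1]=4, sum[0..2]=8, sum[0..3]=12, sum[0..4]=13, sum[0..5]=17, sum[0..6]=21 -> [0, 4, 8, 12, 13, 17, 21]
Output sum: 75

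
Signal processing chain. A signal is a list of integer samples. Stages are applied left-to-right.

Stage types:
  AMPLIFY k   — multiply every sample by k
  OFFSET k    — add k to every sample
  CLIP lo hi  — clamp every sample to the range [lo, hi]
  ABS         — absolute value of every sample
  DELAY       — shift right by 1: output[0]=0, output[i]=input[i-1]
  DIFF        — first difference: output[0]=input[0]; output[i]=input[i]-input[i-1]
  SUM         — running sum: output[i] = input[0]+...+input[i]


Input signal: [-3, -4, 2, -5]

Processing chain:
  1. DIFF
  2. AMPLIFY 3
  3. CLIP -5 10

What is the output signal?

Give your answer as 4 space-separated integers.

Answer: -5 -3 10 -5

Derivation:
Input: [-3, -4, 2, -5]
Stage 1 (DIFF): s[0]=-3, -4--3=-1, 2--4=6, -5-2=-7 -> [-3, -1, 6, -7]
Stage 2 (AMPLIFY 3): -3*3=-9, -1*3=-3, 6*3=18, -7*3=-21 -> [-9, -3, 18, -21]
Stage 3 (CLIP -5 10): clip(-9,-5,10)=-5, clip(-3,-5,10)=-3, clip(18,-5,10)=10, clip(-21,-5,10)=-5 -> [-5, -3, 10, -5]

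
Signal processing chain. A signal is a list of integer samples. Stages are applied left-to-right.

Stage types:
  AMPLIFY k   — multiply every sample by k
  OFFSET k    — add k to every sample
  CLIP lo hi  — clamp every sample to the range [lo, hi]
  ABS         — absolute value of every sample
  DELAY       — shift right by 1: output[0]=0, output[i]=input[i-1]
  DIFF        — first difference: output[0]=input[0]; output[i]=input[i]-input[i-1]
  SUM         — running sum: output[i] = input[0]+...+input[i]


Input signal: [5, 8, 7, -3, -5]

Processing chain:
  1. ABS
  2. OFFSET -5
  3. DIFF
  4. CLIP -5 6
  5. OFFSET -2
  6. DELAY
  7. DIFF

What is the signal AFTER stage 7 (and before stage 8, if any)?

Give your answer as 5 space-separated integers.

Answer: 0 -2 3 -4 -3

Derivation:
Input: [5, 8, 7, -3, -5]
Stage 1 (ABS): |5|=5, |8|=8, |7|=7, |-3|=3, |-5|=5 -> [5, 8, 7, 3, 5]
Stage 2 (OFFSET -5): 5+-5=0, 8+-5=3, 7+-5=2, 3+-5=-2, 5+-5=0 -> [0, 3, 2, -2, 0]
Stage 3 (DIFF): s[0]=0, 3-0=3, 2-3=-1, -2-2=-4, 0--2=2 -> [0, 3, -1, -4, 2]
Stage 4 (CLIP -5 6): clip(0,-5,6)=0, clip(3,-5,6)=3, clip(-1,-5,6)=-1, clip(-4,-5,6)=-4, clip(2,-5,6)=2 -> [0, 3, -1, -4, 2]
Stage 5 (OFFSET -2): 0+-2=-2, 3+-2=1, -1+-2=-3, -4+-2=-6, 2+-2=0 -> [-2, 1, -3, -6, 0]
Stage 6 (DELAY): [0, -2, 1, -3, -6] = [0, -2, 1, -3, -6] -> [0, -2, 1, -3, -6]
Stage 7 (DIFF): s[0]=0, -2-0=-2, 1--2=3, -3-1=-4, -6--3=-3 -> [0, -2, 3, -4, -3]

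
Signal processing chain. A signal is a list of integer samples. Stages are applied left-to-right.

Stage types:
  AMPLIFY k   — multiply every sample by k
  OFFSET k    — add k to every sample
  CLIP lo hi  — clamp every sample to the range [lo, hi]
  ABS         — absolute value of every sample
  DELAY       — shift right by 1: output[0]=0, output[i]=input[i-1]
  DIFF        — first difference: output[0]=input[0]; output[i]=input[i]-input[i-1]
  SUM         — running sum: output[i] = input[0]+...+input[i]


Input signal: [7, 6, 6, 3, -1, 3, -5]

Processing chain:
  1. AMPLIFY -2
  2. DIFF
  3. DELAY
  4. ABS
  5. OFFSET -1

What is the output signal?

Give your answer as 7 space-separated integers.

Answer: -1 13 1 -1 5 7 7

Derivation:
Input: [7, 6, 6, 3, -1, 3, -5]
Stage 1 (AMPLIFY -2): 7*-2=-14, 6*-2=-12, 6*-2=-12, 3*-2=-6, -1*-2=2, 3*-2=-6, -5*-2=10 -> [-14, -12, -12, -6, 2, -6, 10]
Stage 2 (DIFF): s[0]=-14, -12--14=2, -12--12=0, -6--12=6, 2--6=8, -6-2=-8, 10--6=16 -> [-14, 2, 0, 6, 8, -8, 16]
Stage 3 (DELAY): [0, -14, 2, 0, 6, 8, -8] = [0, -14, 2, 0, 6, 8, -8] -> [0, -14, 2, 0, 6, 8, -8]
Stage 4 (ABS): |0|=0, |-14|=14, |2|=2, |0|=0, |6|=6, |8|=8, |-8|=8 -> [0, 14, 2, 0, 6, 8, 8]
Stage 5 (OFFSET -1): 0+-1=-1, 14+-1=13, 2+-1=1, 0+-1=-1, 6+-1=5, 8+-1=7, 8+-1=7 -> [-1, 13, 1, -1, 5, 7, 7]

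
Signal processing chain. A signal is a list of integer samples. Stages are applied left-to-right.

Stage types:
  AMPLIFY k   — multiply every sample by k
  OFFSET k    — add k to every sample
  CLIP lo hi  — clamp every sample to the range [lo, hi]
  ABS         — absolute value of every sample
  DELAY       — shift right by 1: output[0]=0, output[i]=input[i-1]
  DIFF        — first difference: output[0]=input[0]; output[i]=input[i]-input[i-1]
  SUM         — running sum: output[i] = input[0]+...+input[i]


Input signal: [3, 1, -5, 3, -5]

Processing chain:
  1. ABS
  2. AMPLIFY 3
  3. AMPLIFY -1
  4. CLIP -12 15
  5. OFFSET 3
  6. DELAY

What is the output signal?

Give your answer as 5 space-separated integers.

Input: [3, 1, -5, 3, -5]
Stage 1 (ABS): |3|=3, |1|=1, |-5|=5, |3|=3, |-5|=5 -> [3, 1, 5, 3, 5]
Stage 2 (AMPLIFY 3): 3*3=9, 1*3=3, 5*3=15, 3*3=9, 5*3=15 -> [9, 3, 15, 9, 15]
Stage 3 (AMPLIFY -1): 9*-1=-9, 3*-1=-3, 15*-1=-15, 9*-1=-9, 15*-1=-15 -> [-9, -3, -15, -9, -15]
Stage 4 (CLIP -12 15): clip(-9,-12,15)=-9, clip(-3,-12,15)=-3, clip(-15,-12,15)=-12, clip(-9,-12,15)=-9, clip(-15,-12,15)=-12 -> [-9, -3, -12, -9, -12]
Stage 5 (OFFSET 3): -9+3=-6, -3+3=0, -12+3=-9, -9+3=-6, -12+3=-9 -> [-6, 0, -9, -6, -9]
Stage 6 (DELAY): [0, -6, 0, -9, -6] = [0, -6, 0, -9, -6] -> [0, -6, 0, -9, -6]

Answer: 0 -6 0 -9 -6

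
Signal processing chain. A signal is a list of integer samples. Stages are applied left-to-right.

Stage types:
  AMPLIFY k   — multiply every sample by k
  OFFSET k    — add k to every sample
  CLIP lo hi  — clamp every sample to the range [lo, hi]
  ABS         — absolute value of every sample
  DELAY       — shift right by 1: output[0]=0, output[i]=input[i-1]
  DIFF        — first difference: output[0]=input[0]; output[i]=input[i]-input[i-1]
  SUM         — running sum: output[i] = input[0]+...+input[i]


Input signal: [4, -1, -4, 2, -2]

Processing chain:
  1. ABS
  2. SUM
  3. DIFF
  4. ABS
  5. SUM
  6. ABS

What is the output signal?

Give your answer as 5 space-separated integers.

Input: [4, -1, -4, 2, -2]
Stage 1 (ABS): |4|=4, |-1|=1, |-4|=4, |2|=2, |-2|=2 -> [4, 1, 4, 2, 2]
Stage 2 (SUM): sum[0..0]=4, sum[0..1]=5, sum[0..2]=9, sum[0..3]=11, sum[0..4]=13 -> [4, 5, 9, 11, 13]
Stage 3 (DIFF): s[0]=4, 5-4=1, 9-5=4, 11-9=2, 13-11=2 -> [4, 1, 4, 2, 2]
Stage 4 (ABS): |4|=4, |1|=1, |4|=4, |2|=2, |2|=2 -> [4, 1, 4, 2, 2]
Stage 5 (SUM): sum[0..0]=4, sum[0..1]=5, sum[0..2]=9, sum[0..3]=11, sum[0..4]=13 -> [4, 5, 9, 11, 13]
Stage 6 (ABS): |4|=4, |5|=5, |9|=9, |11|=11, |13|=13 -> [4, 5, 9, 11, 13]

Answer: 4 5 9 11 13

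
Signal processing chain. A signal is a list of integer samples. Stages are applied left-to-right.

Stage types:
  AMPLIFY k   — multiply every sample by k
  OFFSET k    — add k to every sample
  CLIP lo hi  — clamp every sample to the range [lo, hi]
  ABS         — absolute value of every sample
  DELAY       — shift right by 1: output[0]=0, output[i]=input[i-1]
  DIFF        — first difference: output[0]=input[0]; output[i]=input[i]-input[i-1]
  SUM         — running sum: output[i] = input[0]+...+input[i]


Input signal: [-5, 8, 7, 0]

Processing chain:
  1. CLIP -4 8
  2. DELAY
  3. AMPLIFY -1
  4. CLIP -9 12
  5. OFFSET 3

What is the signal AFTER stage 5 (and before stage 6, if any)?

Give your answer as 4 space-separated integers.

Input: [-5, 8, 7, 0]
Stage 1 (CLIP -4 8): clip(-5,-4,8)=-4, clip(8,-4,8)=8, clip(7,-4,8)=7, clip(0,-4,8)=0 -> [-4, 8, 7, 0]
Stage 2 (DELAY): [0, -4, 8, 7] = [0, -4, 8, 7] -> [0, -4, 8, 7]
Stage 3 (AMPLIFY -1): 0*-1=0, -4*-1=4, 8*-1=-8, 7*-1=-7 -> [0, 4, -8, -7]
Stage 4 (CLIP -9 12): clip(0,-9,12)=0, clip(4,-9,12)=4, clip(-8,-9,12)=-8, clip(-7,-9,12)=-7 -> [0, 4, -8, -7]
Stage 5 (OFFSET 3): 0+3=3, 4+3=7, -8+3=-5, -7+3=-4 -> [3, 7, -5, -4]

Answer: 3 7 -5 -4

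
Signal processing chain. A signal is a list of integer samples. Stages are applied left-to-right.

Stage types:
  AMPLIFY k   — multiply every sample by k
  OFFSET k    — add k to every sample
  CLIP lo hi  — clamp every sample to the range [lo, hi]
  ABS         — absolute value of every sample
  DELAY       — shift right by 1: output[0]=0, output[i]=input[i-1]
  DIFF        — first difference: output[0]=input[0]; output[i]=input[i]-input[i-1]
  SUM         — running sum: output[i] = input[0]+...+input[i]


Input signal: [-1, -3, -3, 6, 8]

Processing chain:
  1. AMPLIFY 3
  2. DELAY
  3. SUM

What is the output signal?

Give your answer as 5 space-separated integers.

Input: [-1, -3, -3, 6, 8]
Stage 1 (AMPLIFY 3): -1*3=-3, -3*3=-9, -3*3=-9, 6*3=18, 8*3=24 -> [-3, -9, -9, 18, 24]
Stage 2 (DELAY): [0, -3, -9, -9, 18] = [0, -3, -9, -9, 18] -> [0, -3, -9, -9, 18]
Stage 3 (SUM): sum[0..0]=0, sum[0..1]=-3, sum[0..2]=-12, sum[0..3]=-21, sum[0..4]=-3 -> [0, -3, -12, -21, -3]

Answer: 0 -3 -12 -21 -3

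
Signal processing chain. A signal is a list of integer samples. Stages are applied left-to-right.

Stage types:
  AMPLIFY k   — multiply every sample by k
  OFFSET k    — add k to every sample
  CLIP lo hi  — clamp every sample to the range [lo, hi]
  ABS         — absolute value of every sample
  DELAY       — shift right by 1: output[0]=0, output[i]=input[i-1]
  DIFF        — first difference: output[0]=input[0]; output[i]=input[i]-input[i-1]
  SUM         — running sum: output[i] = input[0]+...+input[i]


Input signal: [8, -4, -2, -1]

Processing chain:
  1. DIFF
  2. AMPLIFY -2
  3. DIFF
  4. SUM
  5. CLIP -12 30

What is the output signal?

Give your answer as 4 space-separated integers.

Answer: -12 24 -4 -2

Derivation:
Input: [8, -4, -2, -1]
Stage 1 (DIFF): s[0]=8, -4-8=-12, -2--4=2, -1--2=1 -> [8, -12, 2, 1]
Stage 2 (AMPLIFY -2): 8*-2=-16, -12*-2=24, 2*-2=-4, 1*-2=-2 -> [-16, 24, -4, -2]
Stage 3 (DIFF): s[0]=-16, 24--16=40, -4-24=-28, -2--4=2 -> [-16, 40, -28, 2]
Stage 4 (SUM): sum[0..0]=-16, sum[0..1]=24, sum[0..2]=-4, sum[0..3]=-2 -> [-16, 24, -4, -2]
Stage 5 (CLIP -12 30): clip(-16,-12,30)=-12, clip(24,-12,30)=24, clip(-4,-12,30)=-4, clip(-2,-12,30)=-2 -> [-12, 24, -4, -2]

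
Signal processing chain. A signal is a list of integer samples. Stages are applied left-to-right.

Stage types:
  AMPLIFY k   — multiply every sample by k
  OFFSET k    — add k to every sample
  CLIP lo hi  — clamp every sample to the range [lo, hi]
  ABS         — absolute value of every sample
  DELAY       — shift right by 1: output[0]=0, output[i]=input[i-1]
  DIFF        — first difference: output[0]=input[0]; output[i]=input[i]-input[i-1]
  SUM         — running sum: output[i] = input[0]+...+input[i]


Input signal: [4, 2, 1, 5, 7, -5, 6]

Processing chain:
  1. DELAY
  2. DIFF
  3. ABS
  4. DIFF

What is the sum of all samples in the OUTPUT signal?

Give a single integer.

Answer: 12

Derivation:
Input: [4, 2, 1, 5, 7, -5, 6]
Stage 1 (DELAY): [0, 4, 2, 1, 5, 7, -5] = [0, 4, 2, 1, 5, 7, -5] -> [0, 4, 2, 1, 5, 7, -5]
Stage 2 (DIFF): s[0]=0, 4-0=4, 2-4=-2, 1-2=-1, 5-1=4, 7-5=2, -5-7=-12 -> [0, 4, -2, -1, 4, 2, -12]
Stage 3 (ABS): |0|=0, |4|=4, |-2|=2, |-1|=1, |4|=4, |2|=2, |-12|=12 -> [0, 4, 2, 1, 4, 2, 12]
Stage 4 (DIFF): s[0]=0, 4-0=4, 2-4=-2, 1-2=-1, 4-1=3, 2-4=-2, 12-2=10 -> [0, 4, -2, -1, 3, -2, 10]
Output sum: 12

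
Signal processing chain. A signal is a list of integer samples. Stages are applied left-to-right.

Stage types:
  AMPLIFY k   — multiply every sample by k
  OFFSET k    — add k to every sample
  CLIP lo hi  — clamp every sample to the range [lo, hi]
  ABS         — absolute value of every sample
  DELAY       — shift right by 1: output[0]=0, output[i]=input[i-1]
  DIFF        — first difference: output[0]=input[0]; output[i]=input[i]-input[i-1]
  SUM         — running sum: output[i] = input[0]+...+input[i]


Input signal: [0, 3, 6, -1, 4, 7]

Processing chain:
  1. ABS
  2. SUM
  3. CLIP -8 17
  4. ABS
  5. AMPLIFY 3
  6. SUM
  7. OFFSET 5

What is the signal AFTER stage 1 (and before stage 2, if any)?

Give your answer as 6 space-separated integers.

Answer: 0 3 6 1 4 7

Derivation:
Input: [0, 3, 6, -1, 4, 7]
Stage 1 (ABS): |0|=0, |3|=3, |6|=6, |-1|=1, |4|=4, |7|=7 -> [0, 3, 6, 1, 4, 7]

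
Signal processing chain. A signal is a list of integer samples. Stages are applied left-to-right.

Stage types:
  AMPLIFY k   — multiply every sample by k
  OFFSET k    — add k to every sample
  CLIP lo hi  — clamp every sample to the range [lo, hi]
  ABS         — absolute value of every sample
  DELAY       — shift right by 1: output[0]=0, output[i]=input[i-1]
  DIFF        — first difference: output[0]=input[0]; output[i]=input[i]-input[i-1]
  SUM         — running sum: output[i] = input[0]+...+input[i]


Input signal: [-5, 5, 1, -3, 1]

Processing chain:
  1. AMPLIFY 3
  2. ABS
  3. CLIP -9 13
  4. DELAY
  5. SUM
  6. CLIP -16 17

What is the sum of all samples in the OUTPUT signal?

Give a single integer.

Input: [-5, 5, 1, -3, 1]
Stage 1 (AMPLIFY 3): -5*3=-15, 5*3=15, 1*3=3, -3*3=-9, 1*3=3 -> [-15, 15, 3, -9, 3]
Stage 2 (ABS): |-15|=15, |15|=15, |3|=3, |-9|=9, |3|=3 -> [15, 15, 3, 9, 3]
Stage 3 (CLIP -9 13): clip(15,-9,13)=13, clip(15,-9,13)=13, clip(3,-9,13)=3, clip(9,-9,13)=9, clip(3,-9,13)=3 -> [13, 13, 3, 9, 3]
Stage 4 (DELAY): [0, 13, 13, 3, 9] = [0, 13, 13, 3, 9] -> [0, 13, 13, 3, 9]
Stage 5 (SUM): sum[0..0]=0, sum[0..1]=13, sum[0..2]=26, sum[0..3]=29, sum[0..4]=38 -> [0, 13, 26, 29, 38]
Stage 6 (CLIP -16 17): clip(0,-16,17)=0, clip(13,-16,17)=13, clip(26,-16,17)=17, clip(29,-16,17)=17, clip(38,-16,17)=17 -> [0, 13, 17, 17, 17]
Output sum: 64

Answer: 64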